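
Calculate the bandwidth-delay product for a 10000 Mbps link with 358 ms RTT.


BDP = bandwidth * RTT
= 10000 Mbps * 358 ms
= 10000 * 1e6 * 358 / 1000 bits
= 3580000000 bits
= 447500000 bytes
= 437011.7188 KB
BDP = 3580000000 bits (447500000 bytes)


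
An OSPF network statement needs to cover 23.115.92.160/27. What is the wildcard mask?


Subnet mask: 255.255.255.224
Wildcard = 255.255.255.255 - subnet mask
255 - 255 = 0
255 - 255 = 0
255 - 255 = 0
255 - 224 = 31
Wildcard: 0.0.0.31


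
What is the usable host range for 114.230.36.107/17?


Network: 114.230.0.0
Broadcast: 114.230.127.255
First usable = network + 1
Last usable = broadcast - 1
Range: 114.230.0.1 to 114.230.127.254


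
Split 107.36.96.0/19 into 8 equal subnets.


New prefix = 19 + 3 = 22
Each subnet has 1024 addresses
  107.36.96.0/22
  107.36.100.0/22
  107.36.104.0/22
  107.36.108.0/22
  107.36.112.0/22
  107.36.116.0/22
  107.36.120.0/22
  107.36.124.0/22
Subnets: 107.36.96.0/22, 107.36.100.0/22, 107.36.104.0/22, 107.36.108.0/22, 107.36.112.0/22, 107.36.116.0/22, 107.36.120.0/22, 107.36.124.0/22


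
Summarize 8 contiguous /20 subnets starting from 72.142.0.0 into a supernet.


Original prefix: /20
Number of subnets: 8 = 2^3
New prefix = 20 - 3 = 17
Supernet: 72.142.0.0/17


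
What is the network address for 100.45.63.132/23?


IP:   01100100.00101101.00111111.10000100
Mask: 11111111.11111111.11111110.00000000
AND operation:
Net:  01100100.00101101.00111110.00000000
Network: 100.45.62.0/23


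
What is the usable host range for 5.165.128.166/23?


Network: 5.165.128.0
Broadcast: 5.165.129.255
First usable = network + 1
Last usable = broadcast - 1
Range: 5.165.128.1 to 5.165.129.254


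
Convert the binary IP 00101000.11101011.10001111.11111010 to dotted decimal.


00101000 = 40
11101011 = 235
10001111 = 143
11111010 = 250
IP: 40.235.143.250


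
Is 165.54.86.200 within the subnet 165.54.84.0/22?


Subnet network: 165.54.84.0
Test IP AND mask: 165.54.84.0
Yes, 165.54.86.200 is in 165.54.84.0/22


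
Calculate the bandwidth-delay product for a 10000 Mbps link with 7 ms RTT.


BDP = bandwidth * RTT
= 10000 Mbps * 7 ms
= 10000 * 1e6 * 7 / 1000 bits
= 70000000 bits
= 8750000 bytes
= 8544.9219 KB
BDP = 70000000 bits (8750000 bytes)


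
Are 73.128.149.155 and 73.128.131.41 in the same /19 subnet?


Mask: 255.255.224.0
73.128.149.155 AND mask = 73.128.128.0
73.128.131.41 AND mask = 73.128.128.0
Yes, same subnet (73.128.128.0)


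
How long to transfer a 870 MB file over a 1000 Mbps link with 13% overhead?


Effective throughput = 1000 * (1 - 13/100) = 870 Mbps
File size in Mb = 870 * 8 = 6960 Mb
Time = 6960 / 870
Time = 8 seconds


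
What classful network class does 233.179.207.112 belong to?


First octet: 233
Binary: 11101001
1110xxxx -> Class D (224-239)
Class D (multicast), default mask N/A


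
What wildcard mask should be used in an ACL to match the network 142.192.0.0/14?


Subnet mask: 255.252.0.0
Wildcard = 255.255.255.255 - subnet mask
255 - 255 = 0
255 - 252 = 3
255 - 0 = 255
255 - 0 = 255
Wildcard: 0.3.255.255


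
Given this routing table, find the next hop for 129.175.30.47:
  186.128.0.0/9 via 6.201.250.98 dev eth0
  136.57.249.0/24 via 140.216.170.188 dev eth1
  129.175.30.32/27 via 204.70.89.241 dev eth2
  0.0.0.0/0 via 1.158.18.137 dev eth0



Longest prefix match for 129.175.30.47:
  /9 186.128.0.0: no
  /24 136.57.249.0: no
  /27 129.175.30.32: MATCH
  /0 0.0.0.0: MATCH
Selected: next-hop 204.70.89.241 via eth2 (matched /27)


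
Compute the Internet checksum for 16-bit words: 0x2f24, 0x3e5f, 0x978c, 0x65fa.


Sum all words (with carry folding):
+ 0x2f24 = 0x2f24
+ 0x3e5f = 0x6d83
+ 0x978c = 0x0510
+ 0x65fa = 0x6b0a
One's complement: ~0x6b0a
Checksum = 0x94f5


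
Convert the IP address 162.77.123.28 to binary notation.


162 = 10100010
77 = 01001101
123 = 01111011
28 = 00011100
Binary: 10100010.01001101.01111011.00011100


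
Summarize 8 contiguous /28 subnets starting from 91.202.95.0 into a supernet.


Original prefix: /28
Number of subnets: 8 = 2^3
New prefix = 28 - 3 = 25
Supernet: 91.202.95.0/25


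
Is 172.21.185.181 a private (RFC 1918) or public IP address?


RFC 1918 private ranges:
  10.0.0.0/8 (10.0.0.0 - 10.255.255.255)
  172.16.0.0/12 (172.16.0.0 - 172.31.255.255)
  192.168.0.0/16 (192.168.0.0 - 192.168.255.255)
Private (in 172.16.0.0/12)


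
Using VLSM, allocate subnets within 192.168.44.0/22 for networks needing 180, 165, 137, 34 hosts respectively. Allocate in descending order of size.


180 hosts -> /24 (254 usable): 192.168.44.0/24
165 hosts -> /24 (254 usable): 192.168.45.0/24
137 hosts -> /24 (254 usable): 192.168.46.0/24
34 hosts -> /26 (62 usable): 192.168.47.0/26
Allocation: 192.168.44.0/24 (180 hosts, 254 usable); 192.168.45.0/24 (165 hosts, 254 usable); 192.168.46.0/24 (137 hosts, 254 usable); 192.168.47.0/26 (34 hosts, 62 usable)


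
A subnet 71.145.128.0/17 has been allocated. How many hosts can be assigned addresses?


Host bits = 32 - 17 = 15
Total addresses = 2^15 = 32768
Usable = total - 2 (network and broadcast)
Usable hosts: 32766


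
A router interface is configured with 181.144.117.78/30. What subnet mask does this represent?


/30 means 30 network bits, 2 host bits
Binary: 11111111111111111111111111111100
Mask: 255.255.255.252


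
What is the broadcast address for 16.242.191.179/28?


Network: 16.242.191.176/28
Host bits = 4
Set all host bits to 1:
Broadcast: 16.242.191.191


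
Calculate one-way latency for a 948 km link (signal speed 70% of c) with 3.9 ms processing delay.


Speed = 0.7 * 3e5 km/s = 210000 km/s
Propagation delay = 948 / 210000 = 0.0045 s = 4.5143 ms
Processing delay = 3.9 ms
Total one-way latency = 8.4143 ms


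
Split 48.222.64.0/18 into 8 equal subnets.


New prefix = 18 + 3 = 21
Each subnet has 2048 addresses
  48.222.64.0/21
  48.222.72.0/21
  48.222.80.0/21
  48.222.88.0/21
  48.222.96.0/21
  48.222.104.0/21
  48.222.112.0/21
  48.222.120.0/21
Subnets: 48.222.64.0/21, 48.222.72.0/21, 48.222.80.0/21, 48.222.88.0/21, 48.222.96.0/21, 48.222.104.0/21, 48.222.112.0/21, 48.222.120.0/21


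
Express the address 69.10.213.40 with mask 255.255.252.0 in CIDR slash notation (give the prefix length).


Binary: 11111111.11111111.11111100.00000000
Count leading 1s
Prefix: /22


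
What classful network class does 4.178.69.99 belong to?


First octet: 4
Binary: 00000100
0xxxxxxx -> Class A (1-126)
Class A, default mask 255.0.0.0 (/8)


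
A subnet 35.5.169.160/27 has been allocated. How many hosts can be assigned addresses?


Host bits = 32 - 27 = 5
Total addresses = 2^5 = 32
Usable = total - 2 (network and broadcast)
Usable hosts: 30


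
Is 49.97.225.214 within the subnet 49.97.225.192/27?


Subnet network: 49.97.225.192
Test IP AND mask: 49.97.225.192
Yes, 49.97.225.214 is in 49.97.225.192/27


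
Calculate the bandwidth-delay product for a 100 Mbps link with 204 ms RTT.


BDP = bandwidth * RTT
= 100 Mbps * 204 ms
= 100 * 1e6 * 204 / 1000 bits
= 20400000 bits
= 2550000 bytes
= 2490.2344 KB
BDP = 20400000 bits (2550000 bytes)


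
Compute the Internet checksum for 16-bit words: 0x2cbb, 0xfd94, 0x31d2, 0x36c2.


Sum all words (with carry folding):
+ 0x2cbb = 0x2cbb
+ 0xfd94 = 0x2a50
+ 0x31d2 = 0x5c22
+ 0x36c2 = 0x92e4
One's complement: ~0x92e4
Checksum = 0x6d1b


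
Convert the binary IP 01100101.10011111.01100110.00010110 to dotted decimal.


01100101 = 101
10011111 = 159
01100110 = 102
00010110 = 22
IP: 101.159.102.22


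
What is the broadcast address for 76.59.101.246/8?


Network: 76.0.0.0/8
Host bits = 24
Set all host bits to 1:
Broadcast: 76.255.255.255


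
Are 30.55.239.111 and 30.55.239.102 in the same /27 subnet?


Mask: 255.255.255.224
30.55.239.111 AND mask = 30.55.239.96
30.55.239.102 AND mask = 30.55.239.96
Yes, same subnet (30.55.239.96)


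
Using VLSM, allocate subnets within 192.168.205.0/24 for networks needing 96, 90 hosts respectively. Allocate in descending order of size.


96 hosts -> /25 (126 usable): 192.168.205.0/25
90 hosts -> /25 (126 usable): 192.168.205.128/25
Allocation: 192.168.205.0/25 (96 hosts, 126 usable); 192.168.205.128/25 (90 hosts, 126 usable)


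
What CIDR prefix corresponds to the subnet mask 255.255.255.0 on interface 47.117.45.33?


Binary: 11111111.11111111.11111111.00000000
Count leading 1s
Prefix: /24


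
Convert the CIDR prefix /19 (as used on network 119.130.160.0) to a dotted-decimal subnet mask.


/19 means 19 network bits, 13 host bits
Binary: 11111111111111111110000000000000
Mask: 255.255.224.0


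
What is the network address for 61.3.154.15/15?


IP:   00111101.00000011.10011010.00001111
Mask: 11111111.11111110.00000000.00000000
AND operation:
Net:  00111101.00000010.00000000.00000000
Network: 61.2.0.0/15


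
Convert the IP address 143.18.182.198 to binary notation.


143 = 10001111
18 = 00010010
182 = 10110110
198 = 11000110
Binary: 10001111.00010010.10110110.11000110


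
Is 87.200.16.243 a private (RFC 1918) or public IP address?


RFC 1918 private ranges:
  10.0.0.0/8 (10.0.0.0 - 10.255.255.255)
  172.16.0.0/12 (172.16.0.0 - 172.31.255.255)
  192.168.0.0/16 (192.168.0.0 - 192.168.255.255)
Public (not in any RFC 1918 range)


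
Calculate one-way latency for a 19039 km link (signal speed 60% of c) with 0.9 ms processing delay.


Speed = 0.6 * 3e5 km/s = 180000 km/s
Propagation delay = 19039 / 180000 = 0.1058 s = 105.7722 ms
Processing delay = 0.9 ms
Total one-way latency = 106.6722 ms


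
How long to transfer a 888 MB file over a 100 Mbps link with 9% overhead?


Effective throughput = 100 * (1 - 9/100) = 91 Mbps
File size in Mb = 888 * 8 = 7104 Mb
Time = 7104 / 91
Time = 78.0659 seconds


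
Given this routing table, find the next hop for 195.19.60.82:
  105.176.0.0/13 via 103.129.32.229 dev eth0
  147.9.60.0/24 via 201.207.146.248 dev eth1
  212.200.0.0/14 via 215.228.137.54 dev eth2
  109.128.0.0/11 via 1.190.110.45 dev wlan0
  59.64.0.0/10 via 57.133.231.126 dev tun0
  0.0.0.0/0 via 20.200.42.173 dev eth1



Longest prefix match for 195.19.60.82:
  /13 105.176.0.0: no
  /24 147.9.60.0: no
  /14 212.200.0.0: no
  /11 109.128.0.0: no
  /10 59.64.0.0: no
  /0 0.0.0.0: MATCH
Selected: next-hop 20.200.42.173 via eth1 (matched /0)


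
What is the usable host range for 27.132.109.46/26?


Network: 27.132.109.0
Broadcast: 27.132.109.63
First usable = network + 1
Last usable = broadcast - 1
Range: 27.132.109.1 to 27.132.109.62


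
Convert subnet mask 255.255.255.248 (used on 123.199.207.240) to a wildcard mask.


Subnet mask: 255.255.255.248
Wildcard = 255.255.255.255 - subnet mask
255 - 255 = 0
255 - 255 = 0
255 - 255 = 0
255 - 248 = 7
Wildcard: 0.0.0.7


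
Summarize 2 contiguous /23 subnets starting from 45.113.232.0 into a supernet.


Original prefix: /23
Number of subnets: 2 = 2^1
New prefix = 23 - 1 = 22
Supernet: 45.113.232.0/22


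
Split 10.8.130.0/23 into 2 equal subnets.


New prefix = 23 + 1 = 24
Each subnet has 256 addresses
  10.8.130.0/24
  10.8.131.0/24
Subnets: 10.8.130.0/24, 10.8.131.0/24


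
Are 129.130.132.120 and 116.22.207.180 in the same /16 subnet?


Mask: 255.255.0.0
129.130.132.120 AND mask = 129.130.0.0
116.22.207.180 AND mask = 116.22.0.0
No, different subnets (129.130.0.0 vs 116.22.0.0)


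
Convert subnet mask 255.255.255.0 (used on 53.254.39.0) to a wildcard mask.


Subnet mask: 255.255.255.0
Wildcard = 255.255.255.255 - subnet mask
255 - 255 = 0
255 - 255 = 0
255 - 255 = 0
255 - 0 = 255
Wildcard: 0.0.0.255


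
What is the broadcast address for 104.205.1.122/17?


Network: 104.205.0.0/17
Host bits = 15
Set all host bits to 1:
Broadcast: 104.205.127.255


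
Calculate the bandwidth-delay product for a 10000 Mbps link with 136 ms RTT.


BDP = bandwidth * RTT
= 10000 Mbps * 136 ms
= 10000 * 1e6 * 136 / 1000 bits
= 1360000000 bits
= 170000000 bytes
= 166015.625 KB
BDP = 1360000000 bits (170000000 bytes)


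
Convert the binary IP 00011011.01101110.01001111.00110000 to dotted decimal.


00011011 = 27
01101110 = 110
01001111 = 79
00110000 = 48
IP: 27.110.79.48


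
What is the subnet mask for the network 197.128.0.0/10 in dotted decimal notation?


/10 means 10 network bits, 22 host bits
Binary: 11111111110000000000000000000000
Mask: 255.192.0.0


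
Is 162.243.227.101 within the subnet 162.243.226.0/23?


Subnet network: 162.243.226.0
Test IP AND mask: 162.243.226.0
Yes, 162.243.227.101 is in 162.243.226.0/23


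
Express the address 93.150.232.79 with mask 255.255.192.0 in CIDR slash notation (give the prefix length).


Binary: 11111111.11111111.11000000.00000000
Count leading 1s
Prefix: /18


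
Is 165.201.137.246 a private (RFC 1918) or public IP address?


RFC 1918 private ranges:
  10.0.0.0/8 (10.0.0.0 - 10.255.255.255)
  172.16.0.0/12 (172.16.0.0 - 172.31.255.255)
  192.168.0.0/16 (192.168.0.0 - 192.168.255.255)
Public (not in any RFC 1918 range)


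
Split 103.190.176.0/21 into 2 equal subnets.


New prefix = 21 + 1 = 22
Each subnet has 1024 addresses
  103.190.176.0/22
  103.190.180.0/22
Subnets: 103.190.176.0/22, 103.190.180.0/22


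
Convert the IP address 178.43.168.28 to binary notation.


178 = 10110010
43 = 00101011
168 = 10101000
28 = 00011100
Binary: 10110010.00101011.10101000.00011100


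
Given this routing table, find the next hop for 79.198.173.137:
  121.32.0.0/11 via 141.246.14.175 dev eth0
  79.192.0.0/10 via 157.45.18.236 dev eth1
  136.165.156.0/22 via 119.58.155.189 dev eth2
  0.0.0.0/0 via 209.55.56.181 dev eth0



Longest prefix match for 79.198.173.137:
  /11 121.32.0.0: no
  /10 79.192.0.0: MATCH
  /22 136.165.156.0: no
  /0 0.0.0.0: MATCH
Selected: next-hop 157.45.18.236 via eth1 (matched /10)


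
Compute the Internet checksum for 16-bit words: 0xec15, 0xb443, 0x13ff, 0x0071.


Sum all words (with carry folding):
+ 0xec15 = 0xec15
+ 0xb443 = 0xa059
+ 0x13ff = 0xb458
+ 0x0071 = 0xb4c9
One's complement: ~0xb4c9
Checksum = 0x4b36


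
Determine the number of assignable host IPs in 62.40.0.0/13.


Host bits = 32 - 13 = 19
Total addresses = 2^19 = 524288
Usable = total - 2 (network and broadcast)
Usable hosts: 524286


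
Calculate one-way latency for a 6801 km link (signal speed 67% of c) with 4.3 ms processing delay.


Speed = 0.67 * 3e5 km/s = 201000 km/s
Propagation delay = 6801 / 201000 = 0.0338 s = 33.8358 ms
Processing delay = 4.3 ms
Total one-way latency = 38.1358 ms


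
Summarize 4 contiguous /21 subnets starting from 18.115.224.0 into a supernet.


Original prefix: /21
Number of subnets: 4 = 2^2
New prefix = 21 - 2 = 19
Supernet: 18.115.224.0/19


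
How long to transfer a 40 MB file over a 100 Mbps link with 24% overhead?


Effective throughput = 100 * (1 - 24/100) = 76 Mbps
File size in Mb = 40 * 8 = 320 Mb
Time = 320 / 76
Time = 4.2105 seconds


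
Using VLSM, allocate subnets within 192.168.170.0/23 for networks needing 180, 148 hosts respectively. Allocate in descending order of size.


180 hosts -> /24 (254 usable): 192.168.170.0/24
148 hosts -> /24 (254 usable): 192.168.171.0/24
Allocation: 192.168.170.0/24 (180 hosts, 254 usable); 192.168.171.0/24 (148 hosts, 254 usable)


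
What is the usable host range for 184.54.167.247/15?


Network: 184.54.0.0
Broadcast: 184.55.255.255
First usable = network + 1
Last usable = broadcast - 1
Range: 184.54.0.1 to 184.55.255.254


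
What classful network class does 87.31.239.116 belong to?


First octet: 87
Binary: 01010111
0xxxxxxx -> Class A (1-126)
Class A, default mask 255.0.0.0 (/8)


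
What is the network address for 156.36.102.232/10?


IP:   10011100.00100100.01100110.11101000
Mask: 11111111.11000000.00000000.00000000
AND operation:
Net:  10011100.00000000.00000000.00000000
Network: 156.0.0.0/10


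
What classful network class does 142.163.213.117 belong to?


First octet: 142
Binary: 10001110
10xxxxxx -> Class B (128-191)
Class B, default mask 255.255.0.0 (/16)


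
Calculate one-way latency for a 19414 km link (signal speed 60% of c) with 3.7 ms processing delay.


Speed = 0.6 * 3e5 km/s = 180000 km/s
Propagation delay = 19414 / 180000 = 0.1079 s = 107.8556 ms
Processing delay = 3.7 ms
Total one-way latency = 111.5556 ms


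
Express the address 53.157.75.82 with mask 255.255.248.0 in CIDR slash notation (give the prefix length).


Binary: 11111111.11111111.11111000.00000000
Count leading 1s
Prefix: /21


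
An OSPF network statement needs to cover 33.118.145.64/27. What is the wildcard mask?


Subnet mask: 255.255.255.224
Wildcard = 255.255.255.255 - subnet mask
255 - 255 = 0
255 - 255 = 0
255 - 255 = 0
255 - 224 = 31
Wildcard: 0.0.0.31


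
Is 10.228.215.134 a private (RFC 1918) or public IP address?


RFC 1918 private ranges:
  10.0.0.0/8 (10.0.0.0 - 10.255.255.255)
  172.16.0.0/12 (172.16.0.0 - 172.31.255.255)
  192.168.0.0/16 (192.168.0.0 - 192.168.255.255)
Private (in 10.0.0.0/8)


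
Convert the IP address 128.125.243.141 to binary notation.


128 = 10000000
125 = 01111101
243 = 11110011
141 = 10001101
Binary: 10000000.01111101.11110011.10001101


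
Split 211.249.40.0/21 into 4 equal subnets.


New prefix = 21 + 2 = 23
Each subnet has 512 addresses
  211.249.40.0/23
  211.249.42.0/23
  211.249.44.0/23
  211.249.46.0/23
Subnets: 211.249.40.0/23, 211.249.42.0/23, 211.249.44.0/23, 211.249.46.0/23


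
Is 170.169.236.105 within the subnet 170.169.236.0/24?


Subnet network: 170.169.236.0
Test IP AND mask: 170.169.236.0
Yes, 170.169.236.105 is in 170.169.236.0/24


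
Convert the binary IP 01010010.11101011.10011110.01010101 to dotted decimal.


01010010 = 82
11101011 = 235
10011110 = 158
01010101 = 85
IP: 82.235.158.85


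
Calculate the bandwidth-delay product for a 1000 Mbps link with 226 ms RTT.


BDP = bandwidth * RTT
= 1000 Mbps * 226 ms
= 1000 * 1e6 * 226 / 1000 bits
= 226000000 bits
= 28250000 bytes
= 27587.8906 KB
BDP = 226000000 bits (28250000 bytes)


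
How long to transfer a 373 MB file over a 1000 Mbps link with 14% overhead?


Effective throughput = 1000 * (1 - 14/100) = 860 Mbps
File size in Mb = 373 * 8 = 2984 Mb
Time = 2984 / 860
Time = 3.4698 seconds


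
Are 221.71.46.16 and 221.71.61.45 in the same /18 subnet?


Mask: 255.255.192.0
221.71.46.16 AND mask = 221.71.0.0
221.71.61.45 AND mask = 221.71.0.0
Yes, same subnet (221.71.0.0)


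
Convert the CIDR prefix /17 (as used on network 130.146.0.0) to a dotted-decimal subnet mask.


/17 means 17 network bits, 15 host bits
Binary: 11111111111111111000000000000000
Mask: 255.255.128.0


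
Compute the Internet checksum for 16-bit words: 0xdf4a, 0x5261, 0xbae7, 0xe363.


Sum all words (with carry folding):
+ 0xdf4a = 0xdf4a
+ 0x5261 = 0x31ac
+ 0xbae7 = 0xec93
+ 0xe363 = 0xcff7
One's complement: ~0xcff7
Checksum = 0x3008


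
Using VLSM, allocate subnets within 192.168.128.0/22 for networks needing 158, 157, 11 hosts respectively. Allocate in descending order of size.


158 hosts -> /24 (254 usable): 192.168.128.0/24
157 hosts -> /24 (254 usable): 192.168.129.0/24
11 hosts -> /28 (14 usable): 192.168.130.0/28
Allocation: 192.168.128.0/24 (158 hosts, 254 usable); 192.168.129.0/24 (157 hosts, 254 usable); 192.168.130.0/28 (11 hosts, 14 usable)


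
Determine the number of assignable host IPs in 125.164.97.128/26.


Host bits = 32 - 26 = 6
Total addresses = 2^6 = 64
Usable = total - 2 (network and broadcast)
Usable hosts: 62


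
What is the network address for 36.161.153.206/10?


IP:   00100100.10100001.10011001.11001110
Mask: 11111111.11000000.00000000.00000000
AND operation:
Net:  00100100.10000000.00000000.00000000
Network: 36.128.0.0/10


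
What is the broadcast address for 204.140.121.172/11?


Network: 204.128.0.0/11
Host bits = 21
Set all host bits to 1:
Broadcast: 204.159.255.255


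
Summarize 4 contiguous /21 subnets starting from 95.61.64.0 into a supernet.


Original prefix: /21
Number of subnets: 4 = 2^2
New prefix = 21 - 2 = 19
Supernet: 95.61.64.0/19


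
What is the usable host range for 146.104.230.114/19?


Network: 146.104.224.0
Broadcast: 146.104.255.255
First usable = network + 1
Last usable = broadcast - 1
Range: 146.104.224.1 to 146.104.255.254


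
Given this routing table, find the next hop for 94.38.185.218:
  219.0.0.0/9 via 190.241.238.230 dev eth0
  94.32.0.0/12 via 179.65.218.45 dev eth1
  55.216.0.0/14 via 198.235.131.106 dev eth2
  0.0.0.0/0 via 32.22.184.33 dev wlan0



Longest prefix match for 94.38.185.218:
  /9 219.0.0.0: no
  /12 94.32.0.0: MATCH
  /14 55.216.0.0: no
  /0 0.0.0.0: MATCH
Selected: next-hop 179.65.218.45 via eth1 (matched /12)


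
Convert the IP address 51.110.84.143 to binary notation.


51 = 00110011
110 = 01101110
84 = 01010100
143 = 10001111
Binary: 00110011.01101110.01010100.10001111


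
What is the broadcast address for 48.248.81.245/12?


Network: 48.240.0.0/12
Host bits = 20
Set all host bits to 1:
Broadcast: 48.255.255.255


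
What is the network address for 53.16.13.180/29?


IP:   00110101.00010000.00001101.10110100
Mask: 11111111.11111111.11111111.11111000
AND operation:
Net:  00110101.00010000.00001101.10110000
Network: 53.16.13.176/29


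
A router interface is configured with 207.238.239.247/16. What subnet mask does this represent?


/16 means 16 network bits, 16 host bits
Binary: 11111111111111110000000000000000
Mask: 255.255.0.0


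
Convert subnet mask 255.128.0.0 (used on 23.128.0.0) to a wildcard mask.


Subnet mask: 255.128.0.0
Wildcard = 255.255.255.255 - subnet mask
255 - 255 = 0
255 - 128 = 127
255 - 0 = 255
255 - 0 = 255
Wildcard: 0.127.255.255


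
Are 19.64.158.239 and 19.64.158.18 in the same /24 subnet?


Mask: 255.255.255.0
19.64.158.239 AND mask = 19.64.158.0
19.64.158.18 AND mask = 19.64.158.0
Yes, same subnet (19.64.158.0)


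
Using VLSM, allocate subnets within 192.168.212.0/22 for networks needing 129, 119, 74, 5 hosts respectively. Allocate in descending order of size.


129 hosts -> /24 (254 usable): 192.168.212.0/24
119 hosts -> /25 (126 usable): 192.168.213.0/25
74 hosts -> /25 (126 usable): 192.168.213.128/25
5 hosts -> /29 (6 usable): 192.168.214.0/29
Allocation: 192.168.212.0/24 (129 hosts, 254 usable); 192.168.213.0/25 (119 hosts, 126 usable); 192.168.213.128/25 (74 hosts, 126 usable); 192.168.214.0/29 (5 hosts, 6 usable)


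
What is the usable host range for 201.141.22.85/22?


Network: 201.141.20.0
Broadcast: 201.141.23.255
First usable = network + 1
Last usable = broadcast - 1
Range: 201.141.20.1 to 201.141.23.254


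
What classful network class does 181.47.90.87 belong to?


First octet: 181
Binary: 10110101
10xxxxxx -> Class B (128-191)
Class B, default mask 255.255.0.0 (/16)


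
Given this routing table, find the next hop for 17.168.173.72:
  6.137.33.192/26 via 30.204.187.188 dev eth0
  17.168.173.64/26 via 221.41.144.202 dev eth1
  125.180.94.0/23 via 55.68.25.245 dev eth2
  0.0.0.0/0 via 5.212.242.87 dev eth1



Longest prefix match for 17.168.173.72:
  /26 6.137.33.192: no
  /26 17.168.173.64: MATCH
  /23 125.180.94.0: no
  /0 0.0.0.0: MATCH
Selected: next-hop 221.41.144.202 via eth1 (matched /26)


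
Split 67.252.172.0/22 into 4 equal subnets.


New prefix = 22 + 2 = 24
Each subnet has 256 addresses
  67.252.172.0/24
  67.252.173.0/24
  67.252.174.0/24
  67.252.175.0/24
Subnets: 67.252.172.0/24, 67.252.173.0/24, 67.252.174.0/24, 67.252.175.0/24


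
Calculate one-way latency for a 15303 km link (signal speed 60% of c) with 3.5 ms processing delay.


Speed = 0.6 * 3e5 km/s = 180000 km/s
Propagation delay = 15303 / 180000 = 0.085 s = 85.0167 ms
Processing delay = 3.5 ms
Total one-way latency = 88.5167 ms


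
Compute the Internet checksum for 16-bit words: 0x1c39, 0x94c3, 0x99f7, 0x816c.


Sum all words (with carry folding):
+ 0x1c39 = 0x1c39
+ 0x94c3 = 0xb0fc
+ 0x99f7 = 0x4af4
+ 0x816c = 0xcc60
One's complement: ~0xcc60
Checksum = 0x339f


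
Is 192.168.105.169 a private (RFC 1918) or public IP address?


RFC 1918 private ranges:
  10.0.0.0/8 (10.0.0.0 - 10.255.255.255)
  172.16.0.0/12 (172.16.0.0 - 172.31.255.255)
  192.168.0.0/16 (192.168.0.0 - 192.168.255.255)
Private (in 192.168.0.0/16)


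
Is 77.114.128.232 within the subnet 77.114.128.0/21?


Subnet network: 77.114.128.0
Test IP AND mask: 77.114.128.0
Yes, 77.114.128.232 is in 77.114.128.0/21


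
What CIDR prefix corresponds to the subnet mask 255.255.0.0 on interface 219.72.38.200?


Binary: 11111111.11111111.00000000.00000000
Count leading 1s
Prefix: /16


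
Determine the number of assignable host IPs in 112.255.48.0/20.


Host bits = 32 - 20 = 12
Total addresses = 2^12 = 4096
Usable = total - 2 (network and broadcast)
Usable hosts: 4094


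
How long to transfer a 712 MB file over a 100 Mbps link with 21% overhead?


Effective throughput = 100 * (1 - 21/100) = 79 Mbps
File size in Mb = 712 * 8 = 5696 Mb
Time = 5696 / 79
Time = 72.1013 seconds


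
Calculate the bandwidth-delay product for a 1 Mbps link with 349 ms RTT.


BDP = bandwidth * RTT
= 1 Mbps * 349 ms
= 1 * 1e6 * 349 / 1000 bits
= 349000 bits
= 43625 bytes
= 42.6025 KB
BDP = 349000 bits (43625 bytes)


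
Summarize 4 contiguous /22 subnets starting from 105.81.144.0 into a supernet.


Original prefix: /22
Number of subnets: 4 = 2^2
New prefix = 22 - 2 = 20
Supernet: 105.81.144.0/20


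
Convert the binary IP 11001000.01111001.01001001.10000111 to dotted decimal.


11001000 = 200
01111001 = 121
01001001 = 73
10000111 = 135
IP: 200.121.73.135


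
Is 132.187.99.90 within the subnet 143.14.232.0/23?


Subnet network: 143.14.232.0
Test IP AND mask: 132.187.98.0
No, 132.187.99.90 is not in 143.14.232.0/23


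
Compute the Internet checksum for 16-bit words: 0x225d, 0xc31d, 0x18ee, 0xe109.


Sum all words (with carry folding):
+ 0x225d = 0x225d
+ 0xc31d = 0xe57a
+ 0x18ee = 0xfe68
+ 0xe109 = 0xdf72
One's complement: ~0xdf72
Checksum = 0x208d


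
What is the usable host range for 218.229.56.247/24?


Network: 218.229.56.0
Broadcast: 218.229.56.255
First usable = network + 1
Last usable = broadcast - 1
Range: 218.229.56.1 to 218.229.56.254


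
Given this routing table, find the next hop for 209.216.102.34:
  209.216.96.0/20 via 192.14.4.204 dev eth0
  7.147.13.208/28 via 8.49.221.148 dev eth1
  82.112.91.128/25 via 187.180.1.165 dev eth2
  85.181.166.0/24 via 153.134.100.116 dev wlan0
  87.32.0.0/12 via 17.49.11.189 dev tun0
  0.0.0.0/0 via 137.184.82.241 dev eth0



Longest prefix match for 209.216.102.34:
  /20 209.216.96.0: MATCH
  /28 7.147.13.208: no
  /25 82.112.91.128: no
  /24 85.181.166.0: no
  /12 87.32.0.0: no
  /0 0.0.0.0: MATCH
Selected: next-hop 192.14.4.204 via eth0 (matched /20)


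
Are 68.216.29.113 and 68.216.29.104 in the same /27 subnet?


Mask: 255.255.255.224
68.216.29.113 AND mask = 68.216.29.96
68.216.29.104 AND mask = 68.216.29.96
Yes, same subnet (68.216.29.96)


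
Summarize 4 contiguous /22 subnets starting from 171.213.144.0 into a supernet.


Original prefix: /22
Number of subnets: 4 = 2^2
New prefix = 22 - 2 = 20
Supernet: 171.213.144.0/20


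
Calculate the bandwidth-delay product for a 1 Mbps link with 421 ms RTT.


BDP = bandwidth * RTT
= 1 Mbps * 421 ms
= 1 * 1e6 * 421 / 1000 bits
= 421000 bits
= 52625 bytes
= 51.3916 KB
BDP = 421000 bits (52625 bytes)


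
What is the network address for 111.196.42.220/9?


IP:   01101111.11000100.00101010.11011100
Mask: 11111111.10000000.00000000.00000000
AND operation:
Net:  01101111.10000000.00000000.00000000
Network: 111.128.0.0/9


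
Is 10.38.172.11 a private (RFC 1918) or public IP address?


RFC 1918 private ranges:
  10.0.0.0/8 (10.0.0.0 - 10.255.255.255)
  172.16.0.0/12 (172.16.0.0 - 172.31.255.255)
  192.168.0.0/16 (192.168.0.0 - 192.168.255.255)
Private (in 10.0.0.0/8)


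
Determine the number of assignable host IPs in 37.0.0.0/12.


Host bits = 32 - 12 = 20
Total addresses = 2^20 = 1048576
Usable = total - 2 (network and broadcast)
Usable hosts: 1048574


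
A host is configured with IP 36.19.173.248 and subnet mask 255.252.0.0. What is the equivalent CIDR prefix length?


Binary: 11111111.11111100.00000000.00000000
Count leading 1s
Prefix: /14


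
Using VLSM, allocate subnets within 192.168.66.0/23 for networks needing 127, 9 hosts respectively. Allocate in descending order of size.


127 hosts -> /24 (254 usable): 192.168.66.0/24
9 hosts -> /28 (14 usable): 192.168.67.0/28
Allocation: 192.168.66.0/24 (127 hosts, 254 usable); 192.168.67.0/28 (9 hosts, 14 usable)


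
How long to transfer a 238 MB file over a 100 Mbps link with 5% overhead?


Effective throughput = 100 * (1 - 5/100) = 95 Mbps
File size in Mb = 238 * 8 = 1904 Mb
Time = 1904 / 95
Time = 20.0421 seconds


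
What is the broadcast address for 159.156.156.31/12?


Network: 159.144.0.0/12
Host bits = 20
Set all host bits to 1:
Broadcast: 159.159.255.255


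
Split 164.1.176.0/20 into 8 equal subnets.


New prefix = 20 + 3 = 23
Each subnet has 512 addresses
  164.1.176.0/23
  164.1.178.0/23
  164.1.180.0/23
  164.1.182.0/23
  164.1.184.0/23
  164.1.186.0/23
  164.1.188.0/23
  164.1.190.0/23
Subnets: 164.1.176.0/23, 164.1.178.0/23, 164.1.180.0/23, 164.1.182.0/23, 164.1.184.0/23, 164.1.186.0/23, 164.1.188.0/23, 164.1.190.0/23


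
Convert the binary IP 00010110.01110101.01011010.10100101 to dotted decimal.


00010110 = 22
01110101 = 117
01011010 = 90
10100101 = 165
IP: 22.117.90.165


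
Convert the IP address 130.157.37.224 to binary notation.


130 = 10000010
157 = 10011101
37 = 00100101
224 = 11100000
Binary: 10000010.10011101.00100101.11100000


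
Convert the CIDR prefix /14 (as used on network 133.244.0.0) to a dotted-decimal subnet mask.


/14 means 14 network bits, 18 host bits
Binary: 11111111111111000000000000000000
Mask: 255.252.0.0


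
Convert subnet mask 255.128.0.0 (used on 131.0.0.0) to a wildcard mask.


Subnet mask: 255.128.0.0
Wildcard = 255.255.255.255 - subnet mask
255 - 255 = 0
255 - 128 = 127
255 - 0 = 255
255 - 0 = 255
Wildcard: 0.127.255.255


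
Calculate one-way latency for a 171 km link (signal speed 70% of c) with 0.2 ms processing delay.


Speed = 0.7 * 3e5 km/s = 210000 km/s
Propagation delay = 171 / 210000 = 0.0008 s = 0.8143 ms
Processing delay = 0.2 ms
Total one-way latency = 1.0143 ms


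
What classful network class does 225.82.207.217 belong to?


First octet: 225
Binary: 11100001
1110xxxx -> Class D (224-239)
Class D (multicast), default mask N/A


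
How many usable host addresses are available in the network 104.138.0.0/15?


Host bits = 32 - 15 = 17
Total addresses = 2^17 = 131072
Usable = total - 2 (network and broadcast)
Usable hosts: 131070


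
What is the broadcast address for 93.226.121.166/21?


Network: 93.226.120.0/21
Host bits = 11
Set all host bits to 1:
Broadcast: 93.226.127.255


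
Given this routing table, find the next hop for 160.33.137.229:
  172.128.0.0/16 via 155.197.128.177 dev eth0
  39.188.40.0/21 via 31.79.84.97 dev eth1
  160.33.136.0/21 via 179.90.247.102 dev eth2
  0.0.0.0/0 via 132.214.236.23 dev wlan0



Longest prefix match for 160.33.137.229:
  /16 172.128.0.0: no
  /21 39.188.40.0: no
  /21 160.33.136.0: MATCH
  /0 0.0.0.0: MATCH
Selected: next-hop 179.90.247.102 via eth2 (matched /21)


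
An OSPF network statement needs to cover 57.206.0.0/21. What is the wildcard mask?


Subnet mask: 255.255.248.0
Wildcard = 255.255.255.255 - subnet mask
255 - 255 = 0
255 - 255 = 0
255 - 248 = 7
255 - 0 = 255
Wildcard: 0.0.7.255


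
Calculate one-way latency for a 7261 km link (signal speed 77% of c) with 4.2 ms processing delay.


Speed = 0.77 * 3e5 km/s = 231000 km/s
Propagation delay = 7261 / 231000 = 0.0314 s = 31.4329 ms
Processing delay = 4.2 ms
Total one-way latency = 35.6329 ms


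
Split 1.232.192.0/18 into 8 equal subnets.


New prefix = 18 + 3 = 21
Each subnet has 2048 addresses
  1.232.192.0/21
  1.232.200.0/21
  1.232.208.0/21
  1.232.216.0/21
  1.232.224.0/21
  1.232.232.0/21
  1.232.240.0/21
  1.232.248.0/21
Subnets: 1.232.192.0/21, 1.232.200.0/21, 1.232.208.0/21, 1.232.216.0/21, 1.232.224.0/21, 1.232.232.0/21, 1.232.240.0/21, 1.232.248.0/21


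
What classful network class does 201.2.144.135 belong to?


First octet: 201
Binary: 11001001
110xxxxx -> Class C (192-223)
Class C, default mask 255.255.255.0 (/24)


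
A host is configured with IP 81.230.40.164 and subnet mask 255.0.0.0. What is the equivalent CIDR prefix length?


Binary: 11111111.00000000.00000000.00000000
Count leading 1s
Prefix: /8


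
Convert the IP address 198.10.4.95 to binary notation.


198 = 11000110
10 = 00001010
4 = 00000100
95 = 01011111
Binary: 11000110.00001010.00000100.01011111


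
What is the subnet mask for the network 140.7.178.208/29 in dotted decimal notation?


/29 means 29 network bits, 3 host bits
Binary: 11111111111111111111111111111000
Mask: 255.255.255.248


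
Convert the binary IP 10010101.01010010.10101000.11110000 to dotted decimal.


10010101 = 149
01010010 = 82
10101000 = 168
11110000 = 240
IP: 149.82.168.240


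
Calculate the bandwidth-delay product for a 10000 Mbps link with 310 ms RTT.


BDP = bandwidth * RTT
= 10000 Mbps * 310 ms
= 10000 * 1e6 * 310 / 1000 bits
= 3100000000 bits
= 387500000 bytes
= 378417.9688 KB
BDP = 3100000000 bits (387500000 bytes)


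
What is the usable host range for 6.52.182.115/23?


Network: 6.52.182.0
Broadcast: 6.52.183.255
First usable = network + 1
Last usable = broadcast - 1
Range: 6.52.182.1 to 6.52.183.254


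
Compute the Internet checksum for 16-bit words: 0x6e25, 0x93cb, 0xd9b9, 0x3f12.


Sum all words (with carry folding):
+ 0x6e25 = 0x6e25
+ 0x93cb = 0x01f1
+ 0xd9b9 = 0xdbaa
+ 0x3f12 = 0x1abd
One's complement: ~0x1abd
Checksum = 0xe542


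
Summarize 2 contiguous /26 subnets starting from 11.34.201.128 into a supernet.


Original prefix: /26
Number of subnets: 2 = 2^1
New prefix = 26 - 1 = 25
Supernet: 11.34.201.128/25


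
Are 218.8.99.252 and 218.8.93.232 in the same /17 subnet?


Mask: 255.255.128.0
218.8.99.252 AND mask = 218.8.0.0
218.8.93.232 AND mask = 218.8.0.0
Yes, same subnet (218.8.0.0)


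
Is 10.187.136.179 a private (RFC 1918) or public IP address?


RFC 1918 private ranges:
  10.0.0.0/8 (10.0.0.0 - 10.255.255.255)
  172.16.0.0/12 (172.16.0.0 - 172.31.255.255)
  192.168.0.0/16 (192.168.0.0 - 192.168.255.255)
Private (in 10.0.0.0/8)


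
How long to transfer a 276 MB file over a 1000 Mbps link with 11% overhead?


Effective throughput = 1000 * (1 - 11/100) = 890 Mbps
File size in Mb = 276 * 8 = 2208 Mb
Time = 2208 / 890
Time = 2.4809 seconds


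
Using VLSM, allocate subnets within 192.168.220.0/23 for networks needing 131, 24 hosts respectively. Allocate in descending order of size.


131 hosts -> /24 (254 usable): 192.168.220.0/24
24 hosts -> /27 (30 usable): 192.168.221.0/27
Allocation: 192.168.220.0/24 (131 hosts, 254 usable); 192.168.221.0/27 (24 hosts, 30 usable)


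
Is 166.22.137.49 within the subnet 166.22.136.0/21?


Subnet network: 166.22.136.0
Test IP AND mask: 166.22.136.0
Yes, 166.22.137.49 is in 166.22.136.0/21


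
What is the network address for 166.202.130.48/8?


IP:   10100110.11001010.10000010.00110000
Mask: 11111111.00000000.00000000.00000000
AND operation:
Net:  10100110.00000000.00000000.00000000
Network: 166.0.0.0/8


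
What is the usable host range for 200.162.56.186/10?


Network: 200.128.0.0
Broadcast: 200.191.255.255
First usable = network + 1
Last usable = broadcast - 1
Range: 200.128.0.1 to 200.191.255.254


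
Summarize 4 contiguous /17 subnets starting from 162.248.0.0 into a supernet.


Original prefix: /17
Number of subnets: 4 = 2^2
New prefix = 17 - 2 = 15
Supernet: 162.248.0.0/15


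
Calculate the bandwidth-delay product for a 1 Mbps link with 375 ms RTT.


BDP = bandwidth * RTT
= 1 Mbps * 375 ms
= 1 * 1e6 * 375 / 1000 bits
= 375000 bits
= 46875 bytes
= 45.7764 KB
BDP = 375000 bits (46875 bytes)


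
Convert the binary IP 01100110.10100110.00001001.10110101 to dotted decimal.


01100110 = 102
10100110 = 166
00001001 = 9
10110101 = 181
IP: 102.166.9.181


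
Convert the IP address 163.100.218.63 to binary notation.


163 = 10100011
100 = 01100100
218 = 11011010
63 = 00111111
Binary: 10100011.01100100.11011010.00111111


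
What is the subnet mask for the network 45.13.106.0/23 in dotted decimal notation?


/23 means 23 network bits, 9 host bits
Binary: 11111111111111111111111000000000
Mask: 255.255.254.0


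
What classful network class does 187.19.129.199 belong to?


First octet: 187
Binary: 10111011
10xxxxxx -> Class B (128-191)
Class B, default mask 255.255.0.0 (/16)


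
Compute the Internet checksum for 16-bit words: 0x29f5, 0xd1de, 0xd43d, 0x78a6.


Sum all words (with carry folding):
+ 0x29f5 = 0x29f5
+ 0xd1de = 0xfbd3
+ 0xd43d = 0xd011
+ 0x78a6 = 0x48b8
One's complement: ~0x48b8
Checksum = 0xb747


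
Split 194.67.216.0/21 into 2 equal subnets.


New prefix = 21 + 1 = 22
Each subnet has 1024 addresses
  194.67.216.0/22
  194.67.220.0/22
Subnets: 194.67.216.0/22, 194.67.220.0/22


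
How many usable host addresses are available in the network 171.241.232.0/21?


Host bits = 32 - 21 = 11
Total addresses = 2^11 = 2048
Usable = total - 2 (network and broadcast)
Usable hosts: 2046


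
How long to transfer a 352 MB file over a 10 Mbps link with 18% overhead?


Effective throughput = 10 * (1 - 18/100) = 8.2 Mbps
File size in Mb = 352 * 8 = 2816 Mb
Time = 2816 / 8.2
Time = 343.4146 seconds


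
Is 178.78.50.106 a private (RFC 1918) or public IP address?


RFC 1918 private ranges:
  10.0.0.0/8 (10.0.0.0 - 10.255.255.255)
  172.16.0.0/12 (172.16.0.0 - 172.31.255.255)
  192.168.0.0/16 (192.168.0.0 - 192.168.255.255)
Public (not in any RFC 1918 range)


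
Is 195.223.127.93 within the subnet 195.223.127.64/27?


Subnet network: 195.223.127.64
Test IP AND mask: 195.223.127.64
Yes, 195.223.127.93 is in 195.223.127.64/27


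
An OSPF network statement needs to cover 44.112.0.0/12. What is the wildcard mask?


Subnet mask: 255.240.0.0
Wildcard = 255.255.255.255 - subnet mask
255 - 255 = 0
255 - 240 = 15
255 - 0 = 255
255 - 0 = 255
Wildcard: 0.15.255.255


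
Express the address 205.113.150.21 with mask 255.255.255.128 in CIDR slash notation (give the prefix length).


Binary: 11111111.11111111.11111111.10000000
Count leading 1s
Prefix: /25


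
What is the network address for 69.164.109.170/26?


IP:   01000101.10100100.01101101.10101010
Mask: 11111111.11111111.11111111.11000000
AND operation:
Net:  01000101.10100100.01101101.10000000
Network: 69.164.109.128/26


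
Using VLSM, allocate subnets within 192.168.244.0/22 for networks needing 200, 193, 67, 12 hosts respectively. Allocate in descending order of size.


200 hosts -> /24 (254 usable): 192.168.244.0/24
193 hosts -> /24 (254 usable): 192.168.245.0/24
67 hosts -> /25 (126 usable): 192.168.246.0/25
12 hosts -> /28 (14 usable): 192.168.246.128/28
Allocation: 192.168.244.0/24 (200 hosts, 254 usable); 192.168.245.0/24 (193 hosts, 254 usable); 192.168.246.0/25 (67 hosts, 126 usable); 192.168.246.128/28 (12 hosts, 14 usable)


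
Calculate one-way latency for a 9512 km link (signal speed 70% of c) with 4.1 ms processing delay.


Speed = 0.7 * 3e5 km/s = 210000 km/s
Propagation delay = 9512 / 210000 = 0.0453 s = 45.2952 ms
Processing delay = 4.1 ms
Total one-way latency = 49.3952 ms


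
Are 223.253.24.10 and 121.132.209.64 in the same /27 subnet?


Mask: 255.255.255.224
223.253.24.10 AND mask = 223.253.24.0
121.132.209.64 AND mask = 121.132.209.64
No, different subnets (223.253.24.0 vs 121.132.209.64)
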